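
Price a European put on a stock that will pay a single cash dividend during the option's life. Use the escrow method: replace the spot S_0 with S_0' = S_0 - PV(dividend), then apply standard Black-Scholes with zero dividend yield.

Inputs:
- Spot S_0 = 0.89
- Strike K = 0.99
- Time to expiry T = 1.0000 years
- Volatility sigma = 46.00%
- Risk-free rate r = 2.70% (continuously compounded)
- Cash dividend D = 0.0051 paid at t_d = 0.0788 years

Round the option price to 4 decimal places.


Answer: Price = 0.2103

Derivation:
PV(D) = D * exp(-r * t_d) = 0.0051 * 0.99787466 = 0.00508916
S_0' = S_0 - PV(D) = 0.8900 - 0.00508916 = 0.88491084
d1 = (ln(S_0'/K) + (r + sigma^2/2)*T) / (sigma*sqrt(T)) = 0.04474337
d2 = d1 - sigma*sqrt(T) = -0.41525663
exp(-rT) = 0.97336124
N(-d1) = 0.48215593; N(-d2) = 0.66102298
P = K * exp(-rT) * N(-d2) - S_0' * N(-d1) = 0.9900 * 0.97336124 * 0.66102298 - 0.88491084 * 0.48215593 = 0.2103


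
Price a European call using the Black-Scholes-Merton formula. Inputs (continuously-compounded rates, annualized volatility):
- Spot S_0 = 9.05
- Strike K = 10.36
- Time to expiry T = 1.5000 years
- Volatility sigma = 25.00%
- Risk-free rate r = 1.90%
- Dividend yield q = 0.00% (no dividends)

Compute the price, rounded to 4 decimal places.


d1 = (ln(S/K) + (r - q + 0.5*sigma^2) * T) / (sigma * sqrt(T)) = -0.19534674
d2 = d1 - sigma * sqrt(T) = -0.50153296
exp(-rT) = 0.97190229; exp(-qT) = 1.00000000
C = S_0 * exp(-qT) * N(d1) - K * exp(-rT) * N(d2)
N(d1) = 0.42256075; N(d2) = 0.30799804
C = 9.0500 * 1.00000000 * 0.42256075 - 10.3600 * 0.97190229 * 0.30799804 = 0.7230

Answer: Price = 0.7230


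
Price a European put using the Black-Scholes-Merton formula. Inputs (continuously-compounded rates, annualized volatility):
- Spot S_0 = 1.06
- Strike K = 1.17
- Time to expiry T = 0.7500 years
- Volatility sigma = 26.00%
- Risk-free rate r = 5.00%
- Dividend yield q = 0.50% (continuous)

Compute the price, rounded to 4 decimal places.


d1 = (ln(S/K) + (r - q + 0.5*sigma^2) * T) / (sigma * sqrt(T)) = -0.17602451
d2 = d1 - sigma * sqrt(T) = -0.40119111
exp(-rT) = 0.96319442; exp(-qT) = 0.99625702
P = K * exp(-rT) * N(-d2) - S_0 * exp(-qT) * N(-d1)
N(-d1) = 0.56986266; N(-d2) = 0.65586029
P = 1.1700 * 0.96319442 * 0.65586029 - 1.0600 * 0.99625702 * 0.56986266 = 0.1373

Answer: Price = 0.1373


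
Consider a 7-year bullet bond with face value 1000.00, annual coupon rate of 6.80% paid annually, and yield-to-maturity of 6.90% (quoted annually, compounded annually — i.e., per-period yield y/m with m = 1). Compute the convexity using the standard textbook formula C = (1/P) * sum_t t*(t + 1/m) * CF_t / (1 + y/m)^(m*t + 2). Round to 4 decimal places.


Answer: Convexity = 37.8844

Derivation:
Coupon per period c = face * coupon_rate / m = 68.000000
Periods per year m = 1; per-period yield y/m = 0.069000
Number of cashflows N = 7
Cashflows (t years, CF_t, discount factor 1/(1+y/m)^(m*t), PV):
  t = 1.0000: CF_t = 68.000000, DF = 0.935454, PV = 63.610851
  t = 2.0000: CF_t = 68.000000, DF = 0.875074, PV = 59.505006
  t = 3.0000: CF_t = 68.000000, DF = 0.818591, PV = 55.664178
  t = 4.0000: CF_t = 68.000000, DF = 0.765754, PV = 52.071261
  t = 5.0000: CF_t = 68.000000, DF = 0.716327, PV = 48.710253
  t = 6.0000: CF_t = 68.000000, DF = 0.670091, PV = 45.566186
  t = 7.0000: CF_t = 1068.000000, DF = 0.626839, PV = 669.464136
Price P = sum_t PV_t = 994.591871
Convexity numerator sum_t t*(t + 1/m) * CF_t / (1+y/m)^(m*t + 2):
  t = 1.0000: term = 111.328355
  t = 2.0000: term = 312.427564
  t = 3.0000: term = 584.523038
  t = 4.0000: term = 911.323726
  t = 5.0000: term = 1278.751720
  t = 6.0000: term = 1674.698230
  t = 7.0000: term = 32806.502506
Convexity = (1/P) * sum = 37679.555140 / 994.591871 = 37.884439


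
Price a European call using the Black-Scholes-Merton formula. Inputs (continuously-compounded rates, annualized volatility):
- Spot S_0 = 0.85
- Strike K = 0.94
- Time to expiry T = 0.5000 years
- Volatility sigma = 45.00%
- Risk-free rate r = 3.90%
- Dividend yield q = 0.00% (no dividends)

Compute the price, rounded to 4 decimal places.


d1 = (ln(S/K) + (r - q + 0.5*sigma^2) * T) / (sigma * sqrt(T)) = -0.09591047
d2 = d1 - sigma * sqrt(T) = -0.41410853
exp(-rT) = 0.98068890; exp(-qT) = 1.00000000
C = S_0 * exp(-qT) * N(d1) - K * exp(-rT) * N(d2)
N(d1) = 0.46179584; N(d2) = 0.33939731
C = 0.8500 * 1.00000000 * 0.46179584 - 0.9400 * 0.98068890 * 0.33939731 = 0.0797

Answer: Price = 0.0797


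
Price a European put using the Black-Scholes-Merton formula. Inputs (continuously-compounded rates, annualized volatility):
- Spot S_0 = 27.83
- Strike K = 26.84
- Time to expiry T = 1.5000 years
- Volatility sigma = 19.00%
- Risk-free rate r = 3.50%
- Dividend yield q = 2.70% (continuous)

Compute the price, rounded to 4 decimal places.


d1 = (ln(S/K) + (r - q + 0.5*sigma^2) * T) / (sigma * sqrt(T)) = 0.32357443
d2 = d1 - sigma * sqrt(T) = 0.09087290
exp(-rT) = 0.94885432; exp(-qT) = 0.96030916
P = K * exp(-rT) * N(-d2) - S_0 * exp(-qT) * N(-d1)
N(-d1) = 0.37313012; N(-d2) = 0.46379679
P = 26.8400 * 0.94885432 * 0.46379679 - 27.8300 * 0.96030916 * 0.37313012 = 1.8396

Answer: Price = 1.8396


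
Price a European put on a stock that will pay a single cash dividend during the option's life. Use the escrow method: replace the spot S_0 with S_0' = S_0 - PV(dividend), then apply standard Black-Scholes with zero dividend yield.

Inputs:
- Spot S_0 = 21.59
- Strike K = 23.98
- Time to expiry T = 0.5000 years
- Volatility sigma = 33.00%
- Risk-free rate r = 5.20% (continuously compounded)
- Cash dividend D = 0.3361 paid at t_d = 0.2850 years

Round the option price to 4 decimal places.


Answer: Price = 3.2917

Derivation:
PV(D) = D * exp(-r * t_d) = 0.3361 * 0.98528928 = 0.33115573
S_0' = S_0 - PV(D) = 21.5900 - 0.33115573 = 21.25884427
d1 = (ln(S_0'/K) + (r + sigma^2/2)*T) / (sigma*sqrt(T)) = -0.28808019
d2 = d1 - sigma*sqrt(T) = -0.52142542
exp(-rT) = 0.97433509
N(-d1) = 0.61335732; N(-d2) = 0.69896478
P = K * exp(-rT) * N(-d2) - S_0' * N(-d1) = 23.9800 * 0.97433509 * 0.69896478 - 21.25884427 * 0.61335732 = 3.2917


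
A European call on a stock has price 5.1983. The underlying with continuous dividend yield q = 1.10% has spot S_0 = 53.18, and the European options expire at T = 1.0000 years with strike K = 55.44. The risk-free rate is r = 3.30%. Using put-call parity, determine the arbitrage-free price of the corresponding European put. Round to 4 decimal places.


Put-call parity: C - P = S_0 * exp(-qT) - K * exp(-rT).
S_0 * exp(-qT) = 53.1800 * 0.98906028 = 52.59822563
K * exp(-rT) = 55.4400 * 0.96753856 = 53.64033774
P = C - S*exp(-qT) + K*exp(-rT)
P = 5.1983 - 52.59822563 + 53.64033774 = 6.2404

Answer: Put price = 6.2404


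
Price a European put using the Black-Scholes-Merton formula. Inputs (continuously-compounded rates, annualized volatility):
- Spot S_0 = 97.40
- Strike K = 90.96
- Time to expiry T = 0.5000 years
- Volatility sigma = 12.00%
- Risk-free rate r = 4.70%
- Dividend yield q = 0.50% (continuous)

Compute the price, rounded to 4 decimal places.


d1 = (ln(S/K) + (r - q + 0.5*sigma^2) * T) / (sigma * sqrt(T)) = 1.09609048
d2 = d1 - sigma * sqrt(T) = 1.01123766
exp(-rT) = 0.97677397; exp(-qT) = 0.99750312
P = K * exp(-rT) * N(-d2) - S_0 * exp(-qT) * N(-d1)
N(-d1) = 0.13651959; N(-d2) = 0.15595135
P = 90.9600 * 0.97677397 * 0.15595135 - 97.4000 * 0.99750312 * 0.13651959 = 0.5921

Answer: Price = 0.5921


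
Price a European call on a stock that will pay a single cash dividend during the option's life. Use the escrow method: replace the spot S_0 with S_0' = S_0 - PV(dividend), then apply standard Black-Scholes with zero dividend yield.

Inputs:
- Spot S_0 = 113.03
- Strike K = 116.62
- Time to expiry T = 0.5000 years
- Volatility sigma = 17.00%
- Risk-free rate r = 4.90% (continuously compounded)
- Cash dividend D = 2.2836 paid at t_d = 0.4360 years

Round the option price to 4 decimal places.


PV(D) = D * exp(-r * t_d) = 2.2836 * 0.97886259 = 2.23533062
S_0' = S_0 - PV(D) = 113.0300 - 2.23533062 = 110.79466938
d1 = (ln(S_0'/K) + (r + sigma^2/2)*T) / (sigma*sqrt(T)) = -0.16236106
d2 = d1 - sigma*sqrt(T) = -0.28256921
exp(-rT) = 0.97579769
N(d1) = 0.43551077; N(d2) = 0.38875354
C = S_0' * N(d1) - K * exp(-rT) * N(d2) = 110.79466938 * 0.43551077 - 116.6200 * 0.97579769 * 0.38875354 = 4.0131

Answer: Price = 4.0131


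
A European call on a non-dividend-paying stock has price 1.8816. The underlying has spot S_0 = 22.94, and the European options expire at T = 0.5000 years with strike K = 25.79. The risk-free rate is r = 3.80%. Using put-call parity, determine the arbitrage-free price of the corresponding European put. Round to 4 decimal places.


Answer: Put price = 4.2462

Derivation:
Put-call parity: C - P = S_0 * exp(-qT) - K * exp(-rT).
S_0 * exp(-qT) = 22.9400 * 1.00000000 = 22.94000000
K * exp(-rT) = 25.7900 * 0.98117936 = 25.30461575
P = C - S*exp(-qT) + K*exp(-rT)
P = 1.8816 - 22.94000000 + 25.30461575 = 4.2462


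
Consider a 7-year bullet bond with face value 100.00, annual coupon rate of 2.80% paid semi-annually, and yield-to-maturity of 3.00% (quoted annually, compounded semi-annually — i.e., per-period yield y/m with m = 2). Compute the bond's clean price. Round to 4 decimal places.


Answer: Price = 98.7457

Derivation:
Coupon per period c = face * coupon_rate / m = 1.400000
Periods per year m = 2; per-period yield y/m = 0.015000
Number of cashflows N = 14
Cashflows (t years, CF_t, discount factor 1/(1+y/m)^(m*t), PV):
  t = 0.5000: CF_t = 1.400000, DF = 0.985222, PV = 1.379310
  t = 1.0000: CF_t = 1.400000, DF = 0.970662, PV = 1.358926
  t = 1.5000: CF_t = 1.400000, DF = 0.956317, PV = 1.338844
  t = 2.0000: CF_t = 1.400000, DF = 0.942184, PV = 1.319058
  t = 2.5000: CF_t = 1.400000, DF = 0.928260, PV = 1.299564
  t = 3.0000: CF_t = 1.400000, DF = 0.914542, PV = 1.280359
  t = 3.5000: CF_t = 1.400000, DF = 0.901027, PV = 1.261438
  t = 4.0000: CF_t = 1.400000, DF = 0.887711, PV = 1.242796
  t = 4.5000: CF_t = 1.400000, DF = 0.874592, PV = 1.224429
  t = 5.0000: CF_t = 1.400000, DF = 0.861667, PV = 1.206334
  t = 5.5000: CF_t = 1.400000, DF = 0.848933, PV = 1.188507
  t = 6.0000: CF_t = 1.400000, DF = 0.836387, PV = 1.170942
  t = 6.5000: CF_t = 1.400000, DF = 0.824027, PV = 1.153638
  t = 7.0000: CF_t = 101.400000, DF = 0.811849, PV = 82.321517
Price P = sum_t PV_t = 98.745662


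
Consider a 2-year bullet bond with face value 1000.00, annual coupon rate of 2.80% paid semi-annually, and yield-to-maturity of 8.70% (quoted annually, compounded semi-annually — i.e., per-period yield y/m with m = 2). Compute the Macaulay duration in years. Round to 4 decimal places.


Answer: Macaulay duration = 1.9562 years

Derivation:
Coupon per period c = face * coupon_rate / m = 14.000000
Periods per year m = 2; per-period yield y/m = 0.043500
Number of cashflows N = 4
Cashflows (t years, CF_t, discount factor 1/(1+y/m)^(m*t), PV):
  t = 0.5000: CF_t = 14.000000, DF = 0.958313, PV = 13.416387
  t = 1.0000: CF_t = 14.000000, DF = 0.918365, PV = 12.857103
  t = 1.5000: CF_t = 14.000000, DF = 0.880081, PV = 12.321134
  t = 2.0000: CF_t = 1014.000000, DF = 0.843393, PV = 855.200885
Price P = sum_t PV_t = 893.795509
Macaulay numerator sum_t t * PV_t:
  t * PV_t at t = 0.5000: 6.708194
  t * PV_t at t = 1.0000: 12.857103
  t * PV_t at t = 1.5000: 18.481701
  t * PV_t at t = 2.0000: 1710.401769
Macaulay duration D = (sum_t t * PV_t) / P = 1748.448767 / 893.795509 = 1.956207


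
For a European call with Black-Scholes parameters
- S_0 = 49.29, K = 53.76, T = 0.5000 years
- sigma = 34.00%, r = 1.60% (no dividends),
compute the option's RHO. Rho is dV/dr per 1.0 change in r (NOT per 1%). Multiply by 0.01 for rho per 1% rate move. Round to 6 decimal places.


Answer: Rho = 8.721686

Derivation:
d1 = -0.2075918910; d2 = -0.4480081966
phi(d1) = 0.3904381419; exp(-qT) = 1.0000000000; exp(-rT) = 0.9920319148
N(d2) = 0.3270736406
Rho = K*T*exp(-rT)*N(d2) = 53.7600 * 0.5000 * 0.9920319148 * 0.3270736406 = 8.721686


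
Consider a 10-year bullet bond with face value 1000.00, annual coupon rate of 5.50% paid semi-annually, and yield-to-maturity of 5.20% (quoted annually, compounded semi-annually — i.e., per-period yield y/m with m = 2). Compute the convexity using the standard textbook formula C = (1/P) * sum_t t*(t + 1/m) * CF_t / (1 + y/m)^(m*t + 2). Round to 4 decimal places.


Answer: Convexity = 71.7108

Derivation:
Coupon per period c = face * coupon_rate / m = 27.500000
Periods per year m = 2; per-period yield y/m = 0.026000
Number of cashflows N = 20
Cashflows (t years, CF_t, discount factor 1/(1+y/m)^(m*t), PV):
  t = 0.5000: CF_t = 27.500000, DF = 0.974659, PV = 26.803119
  t = 1.0000: CF_t = 27.500000, DF = 0.949960, PV = 26.123898
  t = 1.5000: CF_t = 27.500000, DF = 0.925887, PV = 25.461888
  t = 2.0000: CF_t = 27.500000, DF = 0.902424, PV = 24.816655
  t = 2.5000: CF_t = 27.500000, DF = 0.879555, PV = 24.187773
  t = 3.0000: CF_t = 27.500000, DF = 0.857266, PV = 23.574828
  t = 3.5000: CF_t = 27.500000, DF = 0.835542, PV = 22.977415
  t = 4.0000: CF_t = 27.500000, DF = 0.814369, PV = 22.395141
  t = 4.5000: CF_t = 27.500000, DF = 0.793732, PV = 21.827623
  t = 5.0000: CF_t = 27.500000, DF = 0.773618, PV = 21.274486
  t = 5.5000: CF_t = 27.500000, DF = 0.754013, PV = 20.735367
  t = 6.0000: CF_t = 27.500000, DF = 0.734906, PV = 20.209909
  t = 6.5000: CF_t = 27.500000, DF = 0.716282, PV = 19.697767
  t = 7.0000: CF_t = 27.500000, DF = 0.698131, PV = 19.198604
  t = 7.5000: CF_t = 27.500000, DF = 0.680440, PV = 18.712089
  t = 8.0000: CF_t = 27.500000, DF = 0.663197, PV = 18.237904
  t = 8.5000: CF_t = 27.500000, DF = 0.646390, PV = 17.775735
  t = 9.0000: CF_t = 27.500000, DF = 0.630010, PV = 17.325278
  t = 9.5000: CF_t = 27.500000, DF = 0.614045, PV = 16.886235
  t = 10.0000: CF_t = 1027.500000, DF = 0.598484, PV = 614.942650
Price P = sum_t PV_t = 1023.164366
Convexity numerator sum_t t*(t + 1/m) * CF_t / (1+y/m)^(m*t + 2):
  t = 0.5000: term = 12.730944
  t = 1.0000: term = 37.224983
  t = 1.5000: term = 72.563320
  t = 2.0000: term = 117.874139
  t = 2.5000: term = 172.330613
  t = 3.0000: term = 235.148984
  t = 3.5000: term = 305.586724
  t = 4.0000: term = 382.940757
  t = 4.5000: term = 466.545756
  t = 5.0000: term = 555.772506
  t = 5.5000: term = 650.026323
  t = 6.0000: term = 748.745543
  t = 6.5000: term = 851.400065
  t = 7.0000: term = 957.489951
  t = 7.5000: term = 1066.544084
  t = 8.0000: term = 1178.118871
  t = 8.5000: term = 1291.797008
  t = 9.0000: term = 1407.186283
  t = 9.5000: term = 1523.918435
  t = 10.0000: term = 61337.940875
Convexity = (1/P) * sum = 73371.886163 / 1023.164366 = 71.710752


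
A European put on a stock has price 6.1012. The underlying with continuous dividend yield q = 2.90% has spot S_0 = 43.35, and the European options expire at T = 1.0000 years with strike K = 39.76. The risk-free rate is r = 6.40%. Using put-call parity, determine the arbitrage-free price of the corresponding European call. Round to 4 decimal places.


Put-call parity: C - P = S_0 * exp(-qT) - K * exp(-rT).
S_0 * exp(-qT) = 43.3500 * 0.97141646 = 42.11090373
K * exp(-rT) = 39.7600 * 0.93800500 = 37.29507878
C = P + S*exp(-qT) - K*exp(-rT)
C = 6.1012 + 42.11090373 - 37.29507878 = 10.9170

Answer: Call price = 10.9170


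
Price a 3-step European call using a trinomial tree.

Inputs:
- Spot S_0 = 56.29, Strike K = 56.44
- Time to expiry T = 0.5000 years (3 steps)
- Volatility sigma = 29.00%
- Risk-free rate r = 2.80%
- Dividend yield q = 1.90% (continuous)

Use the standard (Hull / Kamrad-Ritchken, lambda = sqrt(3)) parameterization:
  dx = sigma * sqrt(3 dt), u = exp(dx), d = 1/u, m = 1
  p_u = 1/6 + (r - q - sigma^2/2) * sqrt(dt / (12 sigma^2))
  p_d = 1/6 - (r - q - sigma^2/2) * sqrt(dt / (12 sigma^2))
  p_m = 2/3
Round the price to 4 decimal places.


Answer: Price = V(0,0) = 4.1933

Derivation:
dt = T/N = 0.166667; dx = sigma*sqrt(3*dt) = 0.205061
u = exp(dx) = 1.227600; d = 1/u = 0.814598
p_u = 0.153236, p_m = 0.666667, p_d = 0.180098
Discount per step: exp(-r*dt) = 0.995344
Stock lattice S(k, j) with j the centered position index:
  k=0: S(0,+0) = 56.2900
  k=1: S(1,-1) = 45.8537; S(1,+0) = 56.2900; S(1,+1) = 69.1016
  k=2: S(2,-2) = 37.3523; S(2,-1) = 45.8537; S(2,+0) = 56.2900; S(2,+1) = 69.1016; S(2,+2) = 84.8291
  k=3: S(3,-3) = 30.4271; S(3,-2) = 37.3523; S(3,-1) = 45.8537; S(3,+0) = 56.2900; S(3,+1) = 69.1016; S(3,+2) = 84.8291; S(3,+3) = 104.1362
Terminal payoffs V(N, j) = max(S_T - K, 0):
  V(3,-3) = 0.000000; V(3,-2) = 0.000000; V(3,-1) = 0.000000; V(3,+0) = 0.000000; V(3,+1) = 12.661599; V(3,+2) = 28.389116; V(3,+3) = 47.696215
Backward induction: V(k, j) = exp(-r*dt) * [p_u * V(k+1, j+1) + p_m * V(k+1, j) + p_d * V(k+1, j-1)]
  V(2,-2) = exp(-r*dt) * [p_u*0.000000 + p_m*0.000000 + p_d*0.000000] = 0.000000
  V(2,-1) = exp(-r*dt) * [p_u*0.000000 + p_m*0.000000 + p_d*0.000000] = 0.000000
  V(2,+0) = exp(-r*dt) * [p_u*12.661599 + p_m*0.000000 + p_d*0.000000] = 1.931176
  V(2,+1) = exp(-r*dt) * [p_u*28.389116 + p_m*12.661599 + p_d*0.000000] = 12.731738
  V(2,+2) = exp(-r*dt) * [p_u*47.696215 + p_m*28.389116 + p_d*12.661599] = 28.382403
  V(1,-1) = exp(-r*dt) * [p_u*1.931176 + p_m*0.000000 + p_d*0.000000] = 0.294547
  V(1,+0) = exp(-r*dt) * [p_u*12.731738 + p_m*1.931176 + p_d*0.000000] = 3.223330
  V(1,+1) = exp(-r*dt) * [p_u*28.382403 + p_m*12.731738 + p_d*1.931176] = 13.123437
  V(0,+0) = exp(-r*dt) * [p_u*13.123437 + p_m*3.223330 + p_d*0.294547] = 4.193299


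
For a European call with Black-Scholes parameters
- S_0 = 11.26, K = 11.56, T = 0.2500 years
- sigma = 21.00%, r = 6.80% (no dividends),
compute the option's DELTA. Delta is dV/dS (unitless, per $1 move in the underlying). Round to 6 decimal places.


Answer: Delta = 0.485635

Derivation:
d1 = -0.0360165765; d2 = -0.1410165765
phi(d1) = 0.3986836116; exp(-qT) = 1.0000000000; exp(-rT) = 0.9831436846
N(d1) = 0.4856345707
Delta = exp(-qT) * N(d1) = 1.0000000000 * 0.4856345707 = 0.485635


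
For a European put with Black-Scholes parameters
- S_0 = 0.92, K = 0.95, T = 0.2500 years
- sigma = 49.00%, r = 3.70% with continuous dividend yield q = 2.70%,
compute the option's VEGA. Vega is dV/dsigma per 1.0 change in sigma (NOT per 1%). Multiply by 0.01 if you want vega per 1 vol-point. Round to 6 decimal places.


d1 = 0.0017313692; d2 = -0.2432686308
phi(d1) = 0.3989416825; exp(-qT) = 0.9932727301; exp(-rT) = 0.9907926496
Vega = S * exp(-qT) * phi(d1) * sqrt(T) = 0.9200 * 0.9932727301 * 0.3989416825 * 0.5000000000 = 0.182279

Answer: Vega = 0.182279


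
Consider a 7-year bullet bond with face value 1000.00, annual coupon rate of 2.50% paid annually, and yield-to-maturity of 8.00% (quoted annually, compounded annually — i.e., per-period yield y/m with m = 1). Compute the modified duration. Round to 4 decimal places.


Coupon per period c = face * coupon_rate / m = 25.000000
Periods per year m = 1; per-period yield y/m = 0.080000
Number of cashflows N = 7
Cashflows (t years, CF_t, discount factor 1/(1+y/m)^(m*t), PV):
  t = 1.0000: CF_t = 25.000000, DF = 0.925926, PV = 23.148148
  t = 2.0000: CF_t = 25.000000, DF = 0.857339, PV = 21.433471
  t = 3.0000: CF_t = 25.000000, DF = 0.793832, PV = 19.845806
  t = 4.0000: CF_t = 25.000000, DF = 0.735030, PV = 18.375746
  t = 5.0000: CF_t = 25.000000, DF = 0.680583, PV = 17.014580
  t = 6.0000: CF_t = 25.000000, DF = 0.630170, PV = 15.754241
  t = 7.0000: CF_t = 1025.000000, DF = 0.583490, PV = 598.077655
Price P = sum_t PV_t = 713.649647
First compute Macaulay numerator sum_t t * PV_t:
  t * PV_t at t = 1.0000: 23.148148
  t * PV_t at t = 2.0000: 42.866941
  t * PV_t at t = 3.0000: 59.537418
  t * PV_t at t = 4.0000: 73.502985
  t * PV_t at t = 5.0000: 85.072900
  t * PV_t at t = 6.0000: 94.525444
  t * PV_t at t = 7.0000: 4186.543586
Macaulay duration D = 4565.197422 / 713.649647 = 6.396973
Modified duration = D / (1 + y/m) = 6.396973 / (1 + 0.080000) = 5.923123

Answer: Modified duration = 5.9231


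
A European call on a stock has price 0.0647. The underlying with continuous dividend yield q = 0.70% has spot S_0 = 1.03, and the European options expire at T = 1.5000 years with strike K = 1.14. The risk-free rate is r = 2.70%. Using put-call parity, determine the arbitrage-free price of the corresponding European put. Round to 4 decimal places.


Put-call parity: C - P = S_0 * exp(-qT) - K * exp(-rT).
S_0 * exp(-qT) = 1.0300 * 0.98955493 = 1.01924158
K * exp(-rT) = 1.1400 * 0.96030916 = 1.09475245
P = C - S*exp(-qT) + K*exp(-rT)
P = 0.0647 - 1.01924158 + 1.09475245 = 0.1402

Answer: Put price = 0.1402


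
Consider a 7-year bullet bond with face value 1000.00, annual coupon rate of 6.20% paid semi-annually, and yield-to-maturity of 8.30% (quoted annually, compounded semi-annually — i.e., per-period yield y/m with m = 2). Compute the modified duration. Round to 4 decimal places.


Coupon per period c = face * coupon_rate / m = 31.000000
Periods per year m = 2; per-period yield y/m = 0.041500
Number of cashflows N = 14
Cashflows (t years, CF_t, discount factor 1/(1+y/m)^(m*t), PV):
  t = 0.5000: CF_t = 31.000000, DF = 0.960154, PV = 29.764762
  t = 1.0000: CF_t = 31.000000, DF = 0.921895, PV = 28.578744
  t = 1.5000: CF_t = 31.000000, DF = 0.885161, PV = 27.439985
  t = 2.0000: CF_t = 31.000000, DF = 0.849890, PV = 26.346601
  t = 2.5000: CF_t = 31.000000, DF = 0.816025, PV = 25.296785
  t = 3.0000: CF_t = 31.000000, DF = 0.783510, PV = 24.288799
  t = 3.5000: CF_t = 31.000000, DF = 0.752290, PV = 23.320979
  t = 4.0000: CF_t = 31.000000, DF = 0.722314, PV = 22.391722
  t = 4.5000: CF_t = 31.000000, DF = 0.693532, PV = 21.499493
  t = 5.0000: CF_t = 31.000000, DF = 0.665897, PV = 20.642816
  t = 5.5000: CF_t = 31.000000, DF = 0.639364, PV = 19.820275
  t = 6.0000: CF_t = 31.000000, DF = 0.613887, PV = 19.030509
  t = 6.5000: CF_t = 31.000000, DF = 0.589426, PV = 18.272212
  t = 7.0000: CF_t = 1031.000000, DF = 0.565940, PV = 583.483830
Price P = sum_t PV_t = 890.177514
First compute Macaulay numerator sum_t t * PV_t:
  t * PV_t at t = 0.5000: 14.882381
  t * PV_t at t = 1.0000: 28.578744
  t * PV_t at t = 1.5000: 41.159978
  t * PV_t at t = 2.0000: 52.693202
  t * PV_t at t = 2.5000: 63.241961
  t * PV_t at t = 3.0000: 72.866398
  t * PV_t at t = 3.5000: 81.623426
  t * PV_t at t = 4.0000: 89.566889
  t * PV_t at t = 4.5000: 96.747720
  t * PV_t at t = 5.0000: 103.214082
  t * PV_t at t = 5.5000: 109.011513
  t * PV_t at t = 6.0000: 114.183054
  t * PV_t at t = 6.5000: 118.769379
  t * PV_t at t = 7.0000: 4084.386813
Macaulay duration D = 5070.925540 / 890.177514 = 5.696533
Modified duration = D / (1 + y/m) = 5.696533 / (1 + 0.041500) = 5.469547

Answer: Modified duration = 5.4695


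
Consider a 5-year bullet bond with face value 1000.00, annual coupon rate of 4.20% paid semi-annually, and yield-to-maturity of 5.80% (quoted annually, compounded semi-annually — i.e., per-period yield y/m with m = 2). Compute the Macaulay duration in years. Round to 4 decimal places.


Answer: Macaulay duration = 4.5423 years

Derivation:
Coupon per period c = face * coupon_rate / m = 21.000000
Periods per year m = 2; per-period yield y/m = 0.029000
Number of cashflows N = 10
Cashflows (t years, CF_t, discount factor 1/(1+y/m)^(m*t), PV):
  t = 0.5000: CF_t = 21.000000, DF = 0.971817, PV = 20.408163
  t = 1.0000: CF_t = 21.000000, DF = 0.944429, PV = 19.833006
  t = 1.5000: CF_t = 21.000000, DF = 0.917812, PV = 19.274058
  t = 2.0000: CF_t = 21.000000, DF = 0.891946, PV = 18.730863
  t = 2.5000: CF_t = 21.000000, DF = 0.866808, PV = 18.202977
  t = 3.0000: CF_t = 21.000000, DF = 0.842379, PV = 17.689968
  t = 3.5000: CF_t = 21.000000, DF = 0.818639, PV = 17.191417
  t = 4.0000: CF_t = 21.000000, DF = 0.795567, PV = 16.706916
  t = 4.5000: CF_t = 21.000000, DF = 0.773146, PV = 16.236070
  t = 5.0000: CF_t = 1021.000000, DF = 0.751357, PV = 767.135348
Price P = sum_t PV_t = 931.408787
Macaulay numerator sum_t t * PV_t:
  t * PV_t at t = 0.5000: 10.204082
  t * PV_t at t = 1.0000: 19.833006
  t * PV_t at t = 1.5000: 28.911088
  t * PV_t at t = 2.0000: 37.461727
  t * PV_t at t = 2.5000: 45.507443
  t * PV_t at t = 3.0000: 53.069904
  t * PV_t at t = 3.5000: 60.169959
  t * PV_t at t = 4.0000: 66.827665
  t * PV_t at t = 4.5000: 73.062316
  t * PV_t at t = 5.0000: 3835.676739
Macaulay duration D = (sum_t t * PV_t) / P = 4230.723928 / 931.408787 = 4.542285


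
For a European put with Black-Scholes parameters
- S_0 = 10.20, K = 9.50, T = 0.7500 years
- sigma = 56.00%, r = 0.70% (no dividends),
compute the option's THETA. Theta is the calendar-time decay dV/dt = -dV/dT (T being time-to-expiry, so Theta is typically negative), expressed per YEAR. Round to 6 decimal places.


Answer: Theta = -1.179216

Derivation:
d1 = 0.3999097503; d2 = -0.0850644758
phi(d1) = 0.3682834335; exp(-qT) = 1.0000000000; exp(-rT) = 0.9947637572
Theta = -S*exp(-qT)*phi(d1)*sigma/(2*sqrt(T)) + r*K*exp(-rT)*N(-d2) - q*S*exp(-qT)*N(-d1)
N(-d1) = 0.3446114952; N(-d2) = 0.5338949339; sqrt(T) = 0.8660254038
Term 1 = -10.2000 * 1.0000000000 * 0.3682834335 * 0.5600 / (2 * 0.8660254038) = -1.2145342174
Term 2 = 0.0070 * 9.5000 * 0.9947637572 * 0.5338949339 = 0.0353181055
Term 3 = 0 (no dividend yield, q = 0)
Theta = -1.2145342174 + (0.0353181055) + (0.0000000000) = -1.179216


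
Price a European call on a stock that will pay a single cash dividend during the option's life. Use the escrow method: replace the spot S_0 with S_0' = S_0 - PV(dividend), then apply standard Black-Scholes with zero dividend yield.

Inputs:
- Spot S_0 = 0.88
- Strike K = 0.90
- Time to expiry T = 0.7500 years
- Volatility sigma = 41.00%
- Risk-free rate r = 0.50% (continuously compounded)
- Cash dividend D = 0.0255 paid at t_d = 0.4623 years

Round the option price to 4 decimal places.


PV(D) = D * exp(-r * t_d) = 0.0255 * 0.99769117 = 0.02544112
S_0' = S_0 - PV(D) = 0.8800 - 0.02544112 = 0.85455888
d1 = (ln(S_0'/K) + (r + sigma^2/2)*T) / (sigma*sqrt(T)) = 0.04218357
d2 = d1 - sigma*sqrt(T) = -0.31288685
exp(-rT) = 0.99625702
N(d1) = 0.51682382; N(d2) = 0.37718332
C = S_0' * N(d1) - K * exp(-rT) * N(d2) = 0.85455888 * 0.51682382 - 0.9000 * 0.99625702 * 0.37718332 = 0.1035

Answer: Price = 0.1035


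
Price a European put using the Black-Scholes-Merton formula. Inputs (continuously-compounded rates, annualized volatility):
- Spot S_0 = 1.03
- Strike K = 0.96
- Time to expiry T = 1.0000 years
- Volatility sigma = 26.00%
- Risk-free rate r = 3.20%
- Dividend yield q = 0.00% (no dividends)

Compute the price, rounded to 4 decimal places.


d1 = (ln(S/K) + (r - q + 0.5*sigma^2) * T) / (sigma * sqrt(T)) = 0.52377230
d2 = d1 - sigma * sqrt(T) = 0.26377230
exp(-rT) = 0.96850658; exp(-qT) = 1.00000000
P = K * exp(-rT) * N(-d2) - S_0 * exp(-qT) * N(-d1)
N(-d1) = 0.30021846; N(-d2) = 0.39597769
P = 0.9600 * 0.96850658 * 0.39597769 - 1.0300 * 1.00000000 * 0.30021846 = 0.0589

Answer: Price = 0.0589


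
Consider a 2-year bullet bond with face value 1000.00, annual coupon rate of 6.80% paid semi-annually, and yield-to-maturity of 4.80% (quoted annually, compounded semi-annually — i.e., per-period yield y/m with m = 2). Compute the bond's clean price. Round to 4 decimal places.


Coupon per period c = face * coupon_rate / m = 34.000000
Periods per year m = 2; per-period yield y/m = 0.024000
Number of cashflows N = 4
Cashflows (t years, CF_t, discount factor 1/(1+y/m)^(m*t), PV):
  t = 0.5000: CF_t = 34.000000, DF = 0.976562, PV = 33.203125
  t = 1.0000: CF_t = 34.000000, DF = 0.953674, PV = 32.424927
  t = 1.5000: CF_t = 34.000000, DF = 0.931323, PV = 31.664968
  t = 2.0000: CF_t = 1034.000000, DF = 0.909495, PV = 940.417522
Price P = sum_t PV_t = 1037.710541

Answer: Price = 1037.7105


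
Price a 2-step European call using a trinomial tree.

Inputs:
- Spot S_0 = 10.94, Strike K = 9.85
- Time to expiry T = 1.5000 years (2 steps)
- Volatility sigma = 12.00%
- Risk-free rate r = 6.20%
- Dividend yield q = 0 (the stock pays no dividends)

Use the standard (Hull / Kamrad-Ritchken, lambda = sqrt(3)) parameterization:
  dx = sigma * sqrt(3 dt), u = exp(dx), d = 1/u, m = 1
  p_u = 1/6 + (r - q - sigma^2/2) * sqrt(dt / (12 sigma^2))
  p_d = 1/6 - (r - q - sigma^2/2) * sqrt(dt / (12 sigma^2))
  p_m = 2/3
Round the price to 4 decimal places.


Answer: Price = V(0,0) = 1.9978

Derivation:
dt = T/N = 0.750000; dx = sigma*sqrt(3*dt) = 0.180000
u = exp(dx) = 1.197217; d = 1/u = 0.835270
p_u = 0.280833, p_m = 0.666667, p_d = 0.052500
Discount per step: exp(-r*dt) = 0.954565
Stock lattice S(k, j) with j the centered position index:
  k=0: S(0,+0) = 10.9400
  k=1: S(1,-1) = 9.1379; S(1,+0) = 10.9400; S(1,+1) = 13.0976
  k=2: S(2,-2) = 7.6326; S(2,-1) = 9.1379; S(2,+0) = 10.9400; S(2,+1) = 13.0976; S(2,+2) = 15.6806
Terminal payoffs V(N, j) = max(S_T - K, 0):
  V(2,-2) = 0.000000; V(2,-1) = 0.000000; V(2,+0) = 1.090000; V(2,+1) = 3.247558; V(2,+2) = 5.830624
Backward induction: V(k, j) = exp(-r*dt) * [p_u * V(k+1, j+1) + p_m * V(k+1, j) + p_d * V(k+1, j-1)]
  V(1,-1) = exp(-r*dt) * [p_u*1.090000 + p_m*0.000000 + p_d*0.000000] = 0.292200
  V(1,+0) = exp(-r*dt) * [p_u*3.247558 + p_m*1.090000 + p_d*0.000000] = 1.564235
  V(1,+1) = exp(-r*dt) * [p_u*5.830624 + p_m*3.247558 + p_d*1.090000] = 3.684330
  V(0,+0) = exp(-r*dt) * [p_u*3.684330 + p_m*1.564235 + p_d*0.292200] = 1.997757


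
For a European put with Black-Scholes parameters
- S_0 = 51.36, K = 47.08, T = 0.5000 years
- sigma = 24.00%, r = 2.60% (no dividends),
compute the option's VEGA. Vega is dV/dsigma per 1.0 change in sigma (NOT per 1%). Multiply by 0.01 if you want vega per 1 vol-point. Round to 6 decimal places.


Answer: Vega = 11.543139

Derivation:
d1 = 0.6741755043; d2 = 0.5044698768
phi(d1) = 0.3178439187; exp(-qT) = 1.0000000000; exp(-rT) = 0.9870841350
Vega = S * exp(-qT) * phi(d1) * sqrt(T) = 51.3600 * 1.0000000000 * 0.3178439187 * 0.7071067812 = 11.543139


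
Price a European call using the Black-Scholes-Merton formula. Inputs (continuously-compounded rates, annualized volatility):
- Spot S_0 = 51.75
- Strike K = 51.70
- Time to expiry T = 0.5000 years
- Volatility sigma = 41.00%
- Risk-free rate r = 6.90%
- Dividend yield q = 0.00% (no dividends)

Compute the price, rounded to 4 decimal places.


Answer: Price = 6.8056

Derivation:
d1 = (ln(S/K) + (r - q + 0.5*sigma^2) * T) / (sigma * sqrt(T)) = 0.26729206
d2 = d1 - sigma * sqrt(T) = -0.02262172
exp(-rT) = 0.96608834; exp(-qT) = 1.00000000
C = S_0 * exp(-qT) * N(d1) - K * exp(-rT) * N(d2)
N(d1) = 0.60537785; N(d2) = 0.49097601
C = 51.7500 * 1.00000000 * 0.60537785 - 51.7000 * 0.96608834 * 0.49097601 = 6.8056


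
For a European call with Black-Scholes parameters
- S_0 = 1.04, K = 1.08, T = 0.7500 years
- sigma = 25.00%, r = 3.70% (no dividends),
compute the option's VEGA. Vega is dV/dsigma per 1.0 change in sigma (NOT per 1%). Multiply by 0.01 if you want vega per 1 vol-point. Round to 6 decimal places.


d1 = 0.0621098271; d2 = -0.1543965239
phi(d1) = 0.3981735360; exp(-qT) = 1.0000000000; exp(-rT) = 0.9726314943
Vega = S * exp(-qT) * phi(d1) * sqrt(T) = 1.0400 * 1.0000000000 * 0.3981735360 * 0.8660254038 = 0.358622

Answer: Vega = 0.358622


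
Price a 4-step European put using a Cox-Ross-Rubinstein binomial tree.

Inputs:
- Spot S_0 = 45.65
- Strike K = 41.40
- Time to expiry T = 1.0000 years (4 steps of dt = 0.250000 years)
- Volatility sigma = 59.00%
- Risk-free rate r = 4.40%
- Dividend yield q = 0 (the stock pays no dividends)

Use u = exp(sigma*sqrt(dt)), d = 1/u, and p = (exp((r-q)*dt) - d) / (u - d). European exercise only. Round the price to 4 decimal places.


Answer: Price = V(0,0) = 7.1637

Derivation:
dt = T/N = 0.250000
u = exp(sigma*sqrt(dt)) = 1.343126; d = 1/u = 0.744532
p = (exp((r-q)*dt) - d) / (u - d) = 0.445258
Discount per step: exp(-r*dt) = 0.989060
Stock lattice S(k, i) with i counting down-moves:
  k=0: S(0,0) = 45.6500
  k=1: S(1,0) = 61.3137; S(1,1) = 33.9879
  k=2: S(2,0) = 82.3521; S(2,1) = 45.6500; S(2,2) = 25.3050
  k=3: S(3,0) = 110.6092; S(3,1) = 61.3137; S(3,2) = 33.9879; S(3,3) = 18.8404
  k=4: S(4,0) = 148.5622; S(4,1) = 82.3521; S(4,2) = 45.6500; S(4,3) = 25.3050; S(4,4) = 14.0273
Terminal payoffs V(N, i) = max(K - S_T, 0):
  V(4,0) = 0.000000; V(4,1) = 0.000000; V(4,2) = 0.000000; V(4,3) = 16.094959; V(4,4) = 27.372726
Backward induction: V(k, i) = exp(-r*dt) * [p * V(k+1, i) + (1-p) * V(k+1, i+1)].
  V(3,0) = exp(-r*dt) * [p*0.000000 + (1-p)*0.000000] = 0.000000
  V(3,1) = exp(-r*dt) * [p*0.000000 + (1-p)*0.000000] = 0.000000
  V(3,2) = exp(-r*dt) * [p*0.000000 + (1-p)*16.094959] = 8.830874
  V(3,3) = exp(-r*dt) * [p*16.094959 + (1-p)*27.372726] = 22.106694
  V(2,0) = exp(-r*dt) * [p*0.000000 + (1-p)*0.000000] = 0.000000
  V(2,1) = exp(-r*dt) * [p*0.000000 + (1-p)*8.830874] = 4.845264
  V(2,2) = exp(-r*dt) * [p*8.830874 + (1-p)*22.106694] = 16.018353
  V(1,0) = exp(-r*dt) * [p*0.000000 + (1-p)*4.845264] = 2.658467
  V(1,1) = exp(-r*dt) * [p*4.845264 + (1-p)*16.018353] = 10.922633
  V(0,0) = exp(-r*dt) * [p*2.658467 + (1-p)*10.922633] = 7.163711


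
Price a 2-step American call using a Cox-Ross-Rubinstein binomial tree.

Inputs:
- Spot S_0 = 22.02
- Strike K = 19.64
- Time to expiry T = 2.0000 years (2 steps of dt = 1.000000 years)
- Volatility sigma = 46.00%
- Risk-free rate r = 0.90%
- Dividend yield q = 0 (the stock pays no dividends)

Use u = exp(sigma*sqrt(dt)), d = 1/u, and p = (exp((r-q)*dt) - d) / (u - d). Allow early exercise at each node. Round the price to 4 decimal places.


Answer: Price = V(0,0) = 6.6171

Derivation:
dt = T/N = 1.000000
u = exp(sigma*sqrt(dt)) = 1.584074; d = 1/u = 0.631284
p = (exp((r-q)*dt) - d) / (u - d) = 0.396474
Discount per step: exp(-r*dt) = 0.991040
Stock lattice S(k, i) with i counting down-moves:
  k=0: S(0,0) = 22.0200
  k=1: S(1,0) = 34.8813; S(1,1) = 13.9009
  k=2: S(2,0) = 55.2546; S(2,1) = 22.0200; S(2,2) = 8.7754
Terminal payoffs V(N, i) = max(S_T - K, 0):
  V(2,0) = 35.614574; V(2,1) = 2.380000; V(2,2) = 0.000000
Backward induction: V(k, i) = exp(-r*dt) * [p * V(k+1, i) + (1-p) * V(k+1, i+1)]; then take max(V_cont, immediate exercise) for American.
  V(1,0) = exp(-r*dt) * [p*35.614574 + (1-p)*2.380000] = 15.417276; exercise = 15.241309; V(1,0) = max -> 15.417276
  V(1,1) = exp(-r*dt) * [p*2.380000 + (1-p)*0.000000] = 0.935155; exercise = 0.000000; V(1,1) = max -> 0.935155
  V(0,0) = exp(-r*dt) * [p*15.417276 + (1-p)*0.935155] = 6.617122; exercise = 2.380000; V(0,0) = max -> 6.617122


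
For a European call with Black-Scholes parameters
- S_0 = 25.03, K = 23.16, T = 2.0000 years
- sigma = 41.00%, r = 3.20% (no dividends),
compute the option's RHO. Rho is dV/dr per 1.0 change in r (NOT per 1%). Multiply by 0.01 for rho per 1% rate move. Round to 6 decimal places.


Answer: Rho = 20.933726

Derivation:
d1 = 0.5342078814; d2 = -0.0456196791
phi(d1) = 0.3458923901; exp(-qT) = 1.0000000000; exp(-rT) = 0.9380049995
N(d2) = 0.4818066919
Rho = K*T*exp(-rT)*N(d2) = 23.1600 * 2.0000 * 0.9380049995 * 0.4818066919 = 20.933726


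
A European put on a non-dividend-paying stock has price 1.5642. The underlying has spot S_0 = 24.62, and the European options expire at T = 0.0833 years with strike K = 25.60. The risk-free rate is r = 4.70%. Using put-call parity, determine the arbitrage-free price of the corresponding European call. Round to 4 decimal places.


Put-call parity: C - P = S_0 * exp(-qT) - K * exp(-rT).
S_0 * exp(-qT) = 24.6200 * 1.00000000 = 24.62000000
K * exp(-rT) = 25.6000 * 0.99609255 = 25.49996938
C = P + S*exp(-qT) - K*exp(-rT)
C = 1.5642 + 24.62000000 - 25.49996938 = 0.6842

Answer: Call price = 0.6842


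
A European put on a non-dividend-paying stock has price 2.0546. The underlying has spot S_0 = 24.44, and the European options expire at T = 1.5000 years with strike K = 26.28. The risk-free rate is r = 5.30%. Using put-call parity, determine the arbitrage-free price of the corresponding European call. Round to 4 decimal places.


Put-call parity: C - P = S_0 * exp(-qT) - K * exp(-rT).
S_0 * exp(-qT) = 24.4400 * 1.00000000 = 24.44000000
K * exp(-rT) = 26.2800 * 0.92357802 = 24.27163036
C = P + S*exp(-qT) - K*exp(-rT)
C = 2.0546 + 24.44000000 - 24.27163036 = 2.2230

Answer: Call price = 2.2230


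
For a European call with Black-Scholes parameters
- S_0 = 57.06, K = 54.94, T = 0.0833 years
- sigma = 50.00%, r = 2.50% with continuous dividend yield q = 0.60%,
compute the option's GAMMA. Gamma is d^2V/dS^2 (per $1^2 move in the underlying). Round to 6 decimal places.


d1 = 0.3454875984; d2 = 0.2011789015
phi(d1) = 0.3758296212; exp(-qT) = 0.9995003249; exp(-rT) = 0.9979196669
Gamma = exp(-qT) * phi(d1) / (S * sigma * sqrt(T)) = 0.9995003249 * 0.3758296212 / (57.0600 * 0.5000 * 0.2886173938) = 0.045619

Answer: Gamma = 0.045619


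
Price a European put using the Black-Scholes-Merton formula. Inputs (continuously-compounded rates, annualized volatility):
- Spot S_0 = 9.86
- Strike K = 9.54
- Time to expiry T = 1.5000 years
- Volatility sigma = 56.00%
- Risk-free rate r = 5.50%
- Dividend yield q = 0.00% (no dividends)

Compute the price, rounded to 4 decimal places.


Answer: Price = 1.9979

Derivation:
d1 = (ln(S/K) + (r - q + 0.5*sigma^2) * T) / (sigma * sqrt(T)) = 0.51132032
d2 = d1 - sigma * sqrt(T) = -0.17453681
exp(-rT) = 0.92081144; exp(-qT) = 1.00000000
P = K * exp(-rT) * N(-d2) - S_0 * exp(-qT) * N(-d1)
N(-d1) = 0.30456339; N(-d2) = 0.56927820
P = 9.5400 * 0.92081144 * 0.56927820 - 9.8600 * 1.00000000 * 0.30456339 = 1.9979


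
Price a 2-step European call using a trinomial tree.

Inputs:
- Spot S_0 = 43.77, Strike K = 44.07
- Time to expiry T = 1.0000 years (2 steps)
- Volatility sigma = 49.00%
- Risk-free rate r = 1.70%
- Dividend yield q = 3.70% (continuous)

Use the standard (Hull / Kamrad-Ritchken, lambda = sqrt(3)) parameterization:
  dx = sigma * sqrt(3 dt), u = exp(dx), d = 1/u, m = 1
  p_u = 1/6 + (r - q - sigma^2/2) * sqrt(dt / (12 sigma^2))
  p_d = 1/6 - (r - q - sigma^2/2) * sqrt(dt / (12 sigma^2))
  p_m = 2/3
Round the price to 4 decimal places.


Answer: Price = V(0,0) = 6.2370

Derivation:
dt = T/N = 0.500000; dx = sigma*sqrt(3*dt) = 0.600125
u = exp(dx) = 1.822347; d = 1/u = 0.548743
p_u = 0.108325, p_m = 0.666667, p_d = 0.225009
Discount per step: exp(-r*dt) = 0.991536
Stock lattice S(k, j) with j the centered position index:
  k=0: S(0,+0) = 43.7700
  k=1: S(1,-1) = 24.0185; S(1,+0) = 43.7700; S(1,+1) = 79.7641
  k=2: S(2,-2) = 13.1800; S(2,-1) = 24.0185; S(2,+0) = 43.7700; S(2,+1) = 79.7641; S(2,+2) = 145.3578
Terminal payoffs V(N, j) = max(S_T - K, 0):
  V(2,-2) = 0.000000; V(2,-1) = 0.000000; V(2,+0) = 0.000000; V(2,+1) = 35.694109; V(2,+2) = 101.287849
Backward induction: V(k, j) = exp(-r*dt) * [p_u * V(k+1, j+1) + p_m * V(k+1, j) + p_d * V(k+1, j-1)]
  V(1,-1) = exp(-r*dt) * [p_u*0.000000 + p_m*0.000000 + p_d*0.000000] = 0.000000
  V(1,+0) = exp(-r*dt) * [p_u*35.694109 + p_m*0.000000 + p_d*0.000000] = 3.833826
  V(1,+1) = exp(-r*dt) * [p_u*101.287849 + p_m*35.694109 + p_d*0.000000] = 34.473768
  V(0,+0) = exp(-r*dt) * [p_u*34.473768 + p_m*3.833826 + p_d*0.000000] = 6.237002


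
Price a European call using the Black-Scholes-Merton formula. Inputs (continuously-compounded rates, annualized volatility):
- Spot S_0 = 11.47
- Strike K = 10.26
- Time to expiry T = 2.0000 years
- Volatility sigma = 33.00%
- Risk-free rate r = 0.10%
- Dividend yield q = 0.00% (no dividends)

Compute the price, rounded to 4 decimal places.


Answer: Price = 2.6758

Derivation:
d1 = (ln(S/K) + (r - q + 0.5*sigma^2) * T) / (sigma * sqrt(T)) = 0.47650874
d2 = d1 - sigma * sqrt(T) = 0.00981827
exp(-rT) = 0.99800200; exp(-qT) = 1.00000000
C = S_0 * exp(-qT) * N(d1) - K * exp(-rT) * N(d2)
N(d1) = 0.68314401; N(d2) = 0.50391686
C = 11.4700 * 1.00000000 * 0.68314401 - 10.2600 * 0.99800200 * 0.50391686 = 2.6758


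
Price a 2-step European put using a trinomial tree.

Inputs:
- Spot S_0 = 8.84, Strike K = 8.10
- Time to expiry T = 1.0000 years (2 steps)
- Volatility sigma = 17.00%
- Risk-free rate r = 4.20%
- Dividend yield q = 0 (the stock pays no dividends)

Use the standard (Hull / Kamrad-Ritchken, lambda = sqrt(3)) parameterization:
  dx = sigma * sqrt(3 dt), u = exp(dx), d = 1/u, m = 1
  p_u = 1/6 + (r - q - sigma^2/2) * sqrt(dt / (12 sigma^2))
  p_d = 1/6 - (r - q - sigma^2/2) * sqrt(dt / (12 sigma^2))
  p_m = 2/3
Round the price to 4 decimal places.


Answer: Price = V(0,0) = 0.1963

Derivation:
dt = T/N = 0.500000; dx = sigma*sqrt(3*dt) = 0.208207
u = exp(dx) = 1.231468; d = 1/u = 0.812039
p_u = 0.199747, p_m = 0.666667, p_d = 0.133587
Discount per step: exp(-r*dt) = 0.979219
Stock lattice S(k, j) with j the centered position index:
  k=0: S(0,+0) = 8.8400
  k=1: S(1,-1) = 7.1784; S(1,+0) = 8.8400; S(1,+1) = 10.8862
  k=2: S(2,-2) = 5.8292; S(2,-1) = 7.1784; S(2,+0) = 8.8400; S(2,+1) = 10.8862; S(2,+2) = 13.4060
Terminal payoffs V(N, j) = max(K - S_T, 0):
  V(2,-2) = 2.270836; V(2,-1) = 0.921573; V(2,+0) = 0.000000; V(2,+1) = 0.000000; V(2,+2) = 0.000000
Backward induction: V(k, j) = exp(-r*dt) * [p_u * V(k+1, j+1) + p_m * V(k+1, j) + p_d * V(k+1, j-1)]
  V(1,-1) = exp(-r*dt) * [p_u*0.000000 + p_m*0.921573 + p_d*2.270836] = 0.898664
  V(1,+0) = exp(-r*dt) * [p_u*0.000000 + p_m*0.000000 + p_d*0.921573] = 0.120551
  V(1,+1) = exp(-r*dt) * [p_u*0.000000 + p_m*0.000000 + p_d*0.000000] = 0.000000
  V(0,+0) = exp(-r*dt) * [p_u*0.000000 + p_m*0.120551 + p_d*0.898664] = 0.196252
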